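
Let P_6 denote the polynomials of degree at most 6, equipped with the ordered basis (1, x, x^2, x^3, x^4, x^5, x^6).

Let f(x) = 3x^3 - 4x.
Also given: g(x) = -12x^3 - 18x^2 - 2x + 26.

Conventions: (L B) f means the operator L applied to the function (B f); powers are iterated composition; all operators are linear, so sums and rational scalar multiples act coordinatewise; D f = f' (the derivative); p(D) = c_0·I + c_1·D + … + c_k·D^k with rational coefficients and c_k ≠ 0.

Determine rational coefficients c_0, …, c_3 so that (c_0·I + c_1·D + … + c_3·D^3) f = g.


p(D) = -4·I − 2·D − D^2 + D^3, i.e. c_0 = -4, c_1 = -2, c_2 = -1, c_3 = 1

D^0 f = 3x^3 - 4x
D^1 f = 9x^2 - 4
D^2 f = 18x
D^3 f = 18
matching coefficients of g against c_0 f + c_1 Df + … from the top degree down determines the c_i
solution: c_0 = -4, c_1 = -2, c_2 = -1, c_3 = 1


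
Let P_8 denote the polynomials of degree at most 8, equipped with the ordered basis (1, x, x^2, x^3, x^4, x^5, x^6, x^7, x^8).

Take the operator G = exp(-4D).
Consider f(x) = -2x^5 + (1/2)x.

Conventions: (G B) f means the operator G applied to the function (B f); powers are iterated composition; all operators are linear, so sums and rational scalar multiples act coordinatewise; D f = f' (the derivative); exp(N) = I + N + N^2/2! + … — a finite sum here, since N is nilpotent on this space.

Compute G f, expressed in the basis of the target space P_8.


order-1 term: 40x^4 - 2
order-2 term: -320x^3
order-3 term: 1280x^2
order-4 term: -2560x
order-5 term: 2048
the series for exp(-4D) f terminates at order 5
exp(-4D) f = -2x^5 + 40x^4 - 320x^3 + 1280x^2 - (5119/2)x + 2046

g(x) = -2x^5 + 40x^4 - 320x^3 + 1280x^2 - (5119/2)x + 2046


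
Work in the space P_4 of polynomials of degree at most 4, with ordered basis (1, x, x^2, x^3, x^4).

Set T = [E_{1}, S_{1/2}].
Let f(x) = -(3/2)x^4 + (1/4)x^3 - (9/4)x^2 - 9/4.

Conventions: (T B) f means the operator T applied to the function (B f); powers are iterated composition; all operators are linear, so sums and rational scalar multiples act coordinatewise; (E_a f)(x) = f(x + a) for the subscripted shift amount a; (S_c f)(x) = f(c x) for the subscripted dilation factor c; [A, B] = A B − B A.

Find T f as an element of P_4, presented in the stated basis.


the image equals g(x) = (3/8)x^3 + (51/32)x^2 + (111/32)x + 23/8

S_{1/2} f = -(3/32)x^4 + (1/32)x^3 - (9/16)x^2 - 9/4
E_{1} S_{1/2} f = -(3/32)x^4 - (11/32)x^3 - (33/32)x^2 - (45/32)x - 23/8
E_{1} f = -(3/2)x^4 - (23/4)x^3 - (21/2)x^2 - (39/4)x - 23/4
S_{1/2} E_{1} f = -(3/32)x^4 - (23/32)x^3 - (21/8)x^2 - (39/8)x - 23/4
[E_{1}, S_{1/2}] f = (3/8)x^3 + (51/32)x^2 + (111/32)x + 23/8


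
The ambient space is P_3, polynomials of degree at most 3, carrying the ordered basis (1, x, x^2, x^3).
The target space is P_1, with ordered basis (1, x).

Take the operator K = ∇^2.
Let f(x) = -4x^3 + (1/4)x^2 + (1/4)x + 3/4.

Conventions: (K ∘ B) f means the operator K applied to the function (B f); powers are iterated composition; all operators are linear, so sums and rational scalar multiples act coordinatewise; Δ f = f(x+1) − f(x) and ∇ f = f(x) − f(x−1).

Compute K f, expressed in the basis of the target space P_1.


the result is g(x) = -24x + 49/2

∇ f = -12x^2 + (25/2)x - 4
∇ ∇ f = -24x + 49/2


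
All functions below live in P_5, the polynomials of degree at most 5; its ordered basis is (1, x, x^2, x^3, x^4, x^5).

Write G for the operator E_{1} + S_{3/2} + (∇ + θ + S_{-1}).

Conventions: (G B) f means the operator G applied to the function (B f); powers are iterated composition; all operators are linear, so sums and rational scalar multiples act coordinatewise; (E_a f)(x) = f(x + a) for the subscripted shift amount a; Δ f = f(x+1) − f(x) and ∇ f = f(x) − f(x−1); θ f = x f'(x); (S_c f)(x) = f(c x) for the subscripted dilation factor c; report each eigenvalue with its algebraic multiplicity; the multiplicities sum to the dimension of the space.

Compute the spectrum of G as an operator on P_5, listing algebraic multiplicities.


image of 1: 3
image of x: (5/2)x + 2
image of x^2: (25/4)x^2 + 4x
image of x^3: (51/8)x^3 + 6x^2 + 2
image of x^4: (177/16)x^4 + 8x^3 + 8x
image of x^5: (403/32)x^5 + 10x^4 + 20x^2 + 2
the matrix is upper triangular; its diagonal is (3, 5/2, 25/4, 51/8, 177/16, 403/32)
for a triangular matrix the eigenvalues are the diagonal entries, with algebraic multiplicity their repetition count

λ = 5/2 (multiplicity 1), λ = 3 (multiplicity 1), λ = 25/4 (multiplicity 1), λ = 51/8 (multiplicity 1), λ = 177/16 (multiplicity 1), λ = 403/32 (multiplicity 1)


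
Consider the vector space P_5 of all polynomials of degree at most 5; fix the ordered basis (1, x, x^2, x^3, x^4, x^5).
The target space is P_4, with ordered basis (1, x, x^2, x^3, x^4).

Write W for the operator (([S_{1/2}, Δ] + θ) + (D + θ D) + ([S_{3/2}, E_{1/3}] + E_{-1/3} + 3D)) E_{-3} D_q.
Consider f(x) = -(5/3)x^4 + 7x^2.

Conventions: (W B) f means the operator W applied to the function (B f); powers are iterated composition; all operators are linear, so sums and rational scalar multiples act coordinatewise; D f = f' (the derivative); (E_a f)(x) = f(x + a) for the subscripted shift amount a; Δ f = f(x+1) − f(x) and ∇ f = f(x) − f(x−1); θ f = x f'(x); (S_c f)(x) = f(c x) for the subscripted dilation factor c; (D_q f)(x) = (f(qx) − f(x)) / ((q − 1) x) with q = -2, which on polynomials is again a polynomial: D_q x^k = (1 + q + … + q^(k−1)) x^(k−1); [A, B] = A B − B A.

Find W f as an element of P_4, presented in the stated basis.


g(x) = (100/3)x^3 - (1075/12)x^2 - (4627/18)x + 7441/12

D_q f = (25/3)x^3 - 7x
E_{-3} D_q f = (25/3)x^3 - 75x^2 + 218x - 204
Δ (E_{-3} D_q) f = 25x^2 - 125x + 454/3
S_{1/2} Δ (E_{-3} D_q) f = (25/4)x^2 - (125/2)x + 454/3
S_{1/2} (E_{-3} D_q) f = (25/24)x^3 - (75/4)x^2 + 109x - 204
Δ S_{1/2} (E_{-3} D_q) f = (25/8)x^2 - (275/8)x + 2191/24
[S_{1/2}, Δ] (E_{-3} D_q) f = (25/8)x^2 - (225/8)x + 1441/24
θ (E_{-3} D_q) f = 25x^3 - 150x^2 + 218x
([S_{1/2}, Δ] + θ) (E_{-3} D_q) f = 25x^3 - (1175/8)x^2 + (1519/8)x + 1441/24
D (E_{-3} D_q) f = 25x^2 - 150x + 218
D (E_{-3} D_q) f = 25x^2 - 150x + 218
θ D (E_{-3} D_q) f = 50x^2 - 150x
(D + θ D) (E_{-3} D_q) f = 75x^2 - 300x + 218
E_{1/3} (E_{-3} D_q) f = (25/3)x^3 - (200/3)x^2 + (1537/9)x - 11288/81
S_{3/2} E_{1/3} (E_{-3} D_q) f = (225/8)x^3 - 150x^2 + (1537/6)x - 11288/81
S_{3/2} (E_{-3} D_q) f = (225/8)x^3 - (675/4)x^2 + 327x - 204
E_{1/3} S_{3/2} (E_{-3} D_q) f = (225/8)x^3 - (1125/8)x^2 + (1791/8)x - 2705/24
[S_{3/2}, E_{1/3}] (E_{-3} D_q) f = -(75/8)x^2 + (775/24)x - 17269/648
E_{-1/3} (E_{-3} D_q) f = (25/3)x^3 - (250/3)x^2 + (2437/9)x - 23110/81
D (E_{-3} D_q) f = 25x^2 - 150x + 218
(3D) (E_{-3} D_q) f = 75x^2 - 450x + 654
([S_{3/2}, E_{1/3}] + E_{-1/3} + 3D) (E_{-3} D_q) f = (25/3)x^3 - (425/24)x^2 - (10579/72)x + 8209/24
(([S_{1/2}, Δ] + θ) + (D + θ D) + ([S_{3/2}, E_{1/3}] + E_{-1/3} + 3D)) (E_{-3} D_q) f = (100/3)x^3 - (1075/12)x^2 - (4627/18)x + 7441/12


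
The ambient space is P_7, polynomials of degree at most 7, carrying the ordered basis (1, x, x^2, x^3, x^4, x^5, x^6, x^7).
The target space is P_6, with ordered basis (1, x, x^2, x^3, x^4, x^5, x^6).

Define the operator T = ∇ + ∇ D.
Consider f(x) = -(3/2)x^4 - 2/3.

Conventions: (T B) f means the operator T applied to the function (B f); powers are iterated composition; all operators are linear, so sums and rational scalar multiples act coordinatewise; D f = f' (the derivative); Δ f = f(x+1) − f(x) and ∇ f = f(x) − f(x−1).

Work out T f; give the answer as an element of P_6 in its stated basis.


the result is g(x) = -6x^3 - 9x^2 + 12x - 9/2

∇ f = -6x^3 + 9x^2 - 6x + 3/2
D f = -6x^3
∇ D f = -18x^2 + 18x - 6
(∇ + ∇ D) f = -6x^3 - 9x^2 + 12x - 9/2


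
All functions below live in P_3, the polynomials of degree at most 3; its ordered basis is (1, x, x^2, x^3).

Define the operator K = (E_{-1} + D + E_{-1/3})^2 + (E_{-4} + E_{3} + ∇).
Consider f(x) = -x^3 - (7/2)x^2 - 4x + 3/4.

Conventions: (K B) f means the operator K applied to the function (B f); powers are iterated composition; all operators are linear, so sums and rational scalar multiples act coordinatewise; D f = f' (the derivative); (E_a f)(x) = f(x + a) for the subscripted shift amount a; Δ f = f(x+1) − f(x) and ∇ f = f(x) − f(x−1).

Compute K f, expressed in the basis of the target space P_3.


the result is g(x) = -6x^3 - 17x^2 - (302/3)x - 2599/54

E_{-1} f = -x^3 - (1/2)x^2 + 9/4
D f = -3x^2 - 7x - 4
E_{-1/3} f = -x^3 - (5/2)x^2 - 2x + 187/108
(E_{-1} + D + E_{-1/3}) f = -2x^3 - 6x^2 - 9x - 1/54
E_{-1} (E_{-1} + D + E_{-1/3}) f = -2x^3 - 3x + 269/54
D (E_{-1} + D + E_{-1/3}) f = -6x^2 - 12x - 9
E_{-1/3} (E_{-1} + D + E_{-1/3}) f = -2x^3 - 4x^2 - (17/3)x + 43/18
(E_{-1} + D + E_{-1/3}) (E_{-1} + D + E_{-1/3}) f = -4x^3 - 10x^2 - (62/3)x - 44/27
E_{-4} f = -x^3 + (17/2)x^2 - 24x + 99/4
E_{3} f = -x^3 - (25/2)x^2 - 52x - 279/4
∇ f = -3x^2 - 4x - 3/2
(E_{-4} + E_{3} + ∇) f = -2x^3 - 7x^2 - 80x - 93/2
((E_{-1} + D + E_{-1/3})^2 + (E_{-4} + E_{3} + ∇)) f = -6x^3 - 17x^2 - (302/3)x - 2599/54


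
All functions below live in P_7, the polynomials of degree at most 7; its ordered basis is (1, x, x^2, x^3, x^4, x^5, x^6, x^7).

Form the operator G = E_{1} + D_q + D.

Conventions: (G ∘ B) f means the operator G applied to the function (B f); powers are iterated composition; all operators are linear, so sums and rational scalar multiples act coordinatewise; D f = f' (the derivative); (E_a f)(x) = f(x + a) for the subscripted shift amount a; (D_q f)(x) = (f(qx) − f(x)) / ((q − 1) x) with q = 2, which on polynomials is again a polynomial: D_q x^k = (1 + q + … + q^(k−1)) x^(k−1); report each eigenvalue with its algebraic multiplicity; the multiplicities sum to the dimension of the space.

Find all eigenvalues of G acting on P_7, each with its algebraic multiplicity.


λ = 1 (multiplicity 8)

image of 1: 1
image of x: x + 3
image of x^2: x^2 + 7x + 1
image of x^3: x^3 + 13x^2 + 3x + 1
image of x^4: x^4 + 23x^3 + 6x^2 + 4x + 1
image of x^5: x^5 + 41x^4 + 10x^3 + 10x^2 + 5x + 1
image of x^6: x^6 + 75x^5 + 15x^4 + 20x^3 + 15x^2 + 6x + 1
image of x^7: x^7 + 141x^6 + 21x^5 + 35x^4 + 35x^3 + 21x^2 + 7x + 1
the matrix is upper triangular; its diagonal is (1, 1, 1, 1, 1, 1, 1, 1)
for a triangular matrix the eigenvalues are the diagonal entries, with algebraic multiplicity their repetition count


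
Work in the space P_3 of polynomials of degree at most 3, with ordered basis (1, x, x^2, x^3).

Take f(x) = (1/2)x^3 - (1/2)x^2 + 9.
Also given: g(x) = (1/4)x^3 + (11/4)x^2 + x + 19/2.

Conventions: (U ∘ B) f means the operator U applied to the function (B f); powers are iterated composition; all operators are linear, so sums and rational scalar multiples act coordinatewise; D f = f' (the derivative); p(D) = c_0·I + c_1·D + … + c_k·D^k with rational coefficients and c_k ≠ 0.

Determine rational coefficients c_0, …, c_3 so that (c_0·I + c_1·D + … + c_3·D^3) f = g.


D^0 f = (1/2)x^3 - (1/2)x^2 + 9
D^1 f = (3/2)x^2 - x
D^2 f = 3x - 1
D^3 f = 3
matching coefficients of g against c_0 f + c_1 Df + … from the top degree down determines the c_i
solution: c_0 = 1/2, c_1 = 2, c_2 = 1, c_3 = 2

p(D) = (1/2)·I + 2·D + D^2 + 2·D^3, i.e. c_0 = 1/2, c_1 = 2, c_2 = 1, c_3 = 2


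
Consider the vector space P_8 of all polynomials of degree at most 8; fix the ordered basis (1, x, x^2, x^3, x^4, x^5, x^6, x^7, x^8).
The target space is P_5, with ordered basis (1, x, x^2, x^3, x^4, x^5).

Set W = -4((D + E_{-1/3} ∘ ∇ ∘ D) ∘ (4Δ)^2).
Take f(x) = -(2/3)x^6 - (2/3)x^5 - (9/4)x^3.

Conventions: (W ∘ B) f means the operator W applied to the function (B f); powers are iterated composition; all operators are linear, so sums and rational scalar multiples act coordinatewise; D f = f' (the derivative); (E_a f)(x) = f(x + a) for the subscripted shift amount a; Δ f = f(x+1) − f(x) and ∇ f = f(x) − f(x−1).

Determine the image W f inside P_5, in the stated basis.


Δ f = -4x^5 - (40/3)x^4 - 20x^3 - (281/12)x^2 - (169/12)x - 43/12
(4Δ) f = -16x^5 - (160/3)x^4 - 80x^3 - (281/3)x^2 - (169/3)x - 43/3
Δ (4Δ) f = -80x^4 - (1120/3)x^3 - 720x^2 - (2162/3)x - 898/3
(4Δ) (4Δ) f = -320x^4 - (4480/3)x^3 - 2880x^2 - (8648/3)x - 3592/3
D (4Δ)^2 f = -1280x^3 - 4480x^2 - 5760x - 8648/3
D (4Δ)^2 f = -1280x^3 - 4480x^2 - 5760x - 8648/3
∇ D (4Δ)^2 f = -3840x^2 - 5120x - 2560
E_{-1/3} ∇ D (4Δ)^2 f = -3840x^2 - 2560x - 1280
(D + E_{-1/3} ∘ ∇ ∘ D) (4Δ)^2 f = -1280x^3 - 8320x^2 - 8320x - 12488/3
(-4((D + E_{-1/3} ∘ ∇ ∘ D) ∘ (4Δ)^2)) f = 5120x^3 + 33280x^2 + 33280x + 49952/3

the result is g(x) = 5120x^3 + 33280x^2 + 33280x + 49952/3


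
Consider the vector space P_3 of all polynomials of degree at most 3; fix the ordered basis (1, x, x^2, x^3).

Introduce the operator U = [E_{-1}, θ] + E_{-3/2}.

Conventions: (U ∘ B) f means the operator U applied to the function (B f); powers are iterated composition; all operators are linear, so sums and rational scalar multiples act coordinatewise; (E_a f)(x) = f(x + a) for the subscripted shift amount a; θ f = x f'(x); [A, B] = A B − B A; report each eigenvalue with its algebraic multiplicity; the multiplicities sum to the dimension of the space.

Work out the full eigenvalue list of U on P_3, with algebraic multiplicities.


image of 1: 1
image of x: x - 5/2
image of x^2: x^2 - 5x + 17/4
image of x^3: x^3 - (15/2)x^2 + (51/4)x - 51/8
the matrix is upper triangular; its diagonal is (1, 1, 1, 1)
for a triangular matrix the eigenvalues are the diagonal entries, with algebraic multiplicity their repetition count

λ = 1 (multiplicity 4)


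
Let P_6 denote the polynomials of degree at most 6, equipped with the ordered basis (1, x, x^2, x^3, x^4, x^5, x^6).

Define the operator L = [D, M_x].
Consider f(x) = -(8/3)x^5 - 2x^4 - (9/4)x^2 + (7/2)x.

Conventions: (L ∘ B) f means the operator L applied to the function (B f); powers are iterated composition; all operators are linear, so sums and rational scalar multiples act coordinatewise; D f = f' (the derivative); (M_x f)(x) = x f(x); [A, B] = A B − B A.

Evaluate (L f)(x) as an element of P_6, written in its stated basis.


M_x f = -(8/3)x^6 - 2x^5 - (9/4)x^3 + (7/2)x^2
D M_x f = -16x^5 - 10x^4 - (27/4)x^2 + 7x
D f = -(40/3)x^4 - 8x^3 - (9/2)x + 7/2
M_x D f = -(40/3)x^5 - 8x^4 - (9/2)x^2 + (7/2)x
[D, M_x] f = -(8/3)x^5 - 2x^4 - (9/4)x^2 + (7/2)x

the result is g(x) = -(8/3)x^5 - 2x^4 - (9/4)x^2 + (7/2)x


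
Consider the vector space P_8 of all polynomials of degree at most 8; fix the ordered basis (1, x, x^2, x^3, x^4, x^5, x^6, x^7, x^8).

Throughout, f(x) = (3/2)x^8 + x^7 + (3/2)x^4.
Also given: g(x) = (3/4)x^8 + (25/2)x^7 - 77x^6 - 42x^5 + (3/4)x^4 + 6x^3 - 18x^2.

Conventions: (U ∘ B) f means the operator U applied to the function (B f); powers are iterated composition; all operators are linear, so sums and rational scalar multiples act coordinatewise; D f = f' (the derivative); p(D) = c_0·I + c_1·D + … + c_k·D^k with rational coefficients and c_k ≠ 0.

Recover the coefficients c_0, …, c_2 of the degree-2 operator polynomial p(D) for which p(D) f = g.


p(D) = (1/2)·I + D − D^2, i.e. c_0 = 1/2, c_1 = 1, c_2 = -1

D^0 f = (3/2)x^8 + x^7 + (3/2)x^4
D^1 f = 12x^7 + 7x^6 + 6x^3
D^2 f = 84x^6 + 42x^5 + 18x^2
matching coefficients of g against c_0 f + c_1 Df + … from the top degree down determines the c_i
solution: c_0 = 1/2, c_1 = 1, c_2 = -1


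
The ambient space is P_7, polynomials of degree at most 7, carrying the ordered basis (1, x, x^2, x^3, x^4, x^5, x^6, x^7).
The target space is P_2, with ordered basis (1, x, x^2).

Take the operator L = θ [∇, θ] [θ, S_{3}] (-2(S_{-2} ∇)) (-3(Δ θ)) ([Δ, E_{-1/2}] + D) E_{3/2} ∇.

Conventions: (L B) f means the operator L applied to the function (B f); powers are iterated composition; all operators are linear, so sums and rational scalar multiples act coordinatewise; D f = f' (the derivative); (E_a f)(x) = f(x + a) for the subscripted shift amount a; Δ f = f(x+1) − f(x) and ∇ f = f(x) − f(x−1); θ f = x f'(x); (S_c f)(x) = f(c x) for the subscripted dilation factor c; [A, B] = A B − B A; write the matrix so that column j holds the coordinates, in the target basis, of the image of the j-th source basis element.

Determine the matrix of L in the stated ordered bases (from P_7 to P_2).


image of 1: 0
image of x: 0
image of x^2: 0
image of x^3: 0
image of x^4: 0
image of x^5: 0
image of x^6: 0
image of x^7: 0
each image's coordinates form column j of the matrix

the matrix is [[0, 0, 0, 0, 0, 0, 0, 0]; [0, 0, 0, 0, 0, 0, 0, 0]; [0, 0, 0, 0, 0, 0, 0, 0]] (rows listed top to bottom)


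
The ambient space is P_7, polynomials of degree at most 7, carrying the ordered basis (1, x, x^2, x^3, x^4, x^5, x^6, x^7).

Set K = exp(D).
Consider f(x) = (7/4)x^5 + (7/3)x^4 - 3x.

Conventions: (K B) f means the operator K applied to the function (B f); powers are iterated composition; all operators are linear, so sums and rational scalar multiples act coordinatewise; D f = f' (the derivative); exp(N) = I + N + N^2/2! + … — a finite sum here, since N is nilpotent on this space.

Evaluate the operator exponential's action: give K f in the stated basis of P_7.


the result is g(x) = (7/4)x^5 + (133/12)x^4 + (161/6)x^3 + (63/2)x^2 + (181/12)x + 13/12

order-1 term: (35/4)x^4 + (28/3)x^3 - 3
order-2 term: (35/2)x^3 + 14x^2
order-3 term: (35/2)x^2 + (28/3)x
order-4 term: (35/4)x + 7/3
order-5 term: 7/4
the series for exp(D) f terminates at order 5
exp(D) f = (7/4)x^5 + (133/12)x^4 + (161/6)x^3 + (63/2)x^2 + (181/12)x + 13/12


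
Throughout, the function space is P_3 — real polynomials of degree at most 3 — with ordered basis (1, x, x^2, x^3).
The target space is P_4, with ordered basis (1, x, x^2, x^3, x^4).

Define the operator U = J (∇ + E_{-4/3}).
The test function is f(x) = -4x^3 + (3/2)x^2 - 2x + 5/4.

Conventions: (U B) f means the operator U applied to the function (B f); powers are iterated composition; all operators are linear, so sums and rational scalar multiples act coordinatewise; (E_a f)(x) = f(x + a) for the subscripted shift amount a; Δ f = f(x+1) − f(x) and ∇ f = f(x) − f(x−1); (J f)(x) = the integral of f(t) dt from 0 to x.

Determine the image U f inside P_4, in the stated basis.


g(x) = -x^4 + (11/6)x^3 - (37/6)x^2 + (925/108)x

∇ f = -12x^2 + 15x - 15/2
E_{-4/3} f = -4x^3 + (35/2)x^2 - (82/3)x + 1735/108
(∇ + E_{-4/3}) f = -4x^3 + (11/2)x^2 - (37/3)x + 925/108
J (∇ + E_{-4/3}) f = -x^4 + (11/6)x^3 - (37/6)x^2 + (925/108)x


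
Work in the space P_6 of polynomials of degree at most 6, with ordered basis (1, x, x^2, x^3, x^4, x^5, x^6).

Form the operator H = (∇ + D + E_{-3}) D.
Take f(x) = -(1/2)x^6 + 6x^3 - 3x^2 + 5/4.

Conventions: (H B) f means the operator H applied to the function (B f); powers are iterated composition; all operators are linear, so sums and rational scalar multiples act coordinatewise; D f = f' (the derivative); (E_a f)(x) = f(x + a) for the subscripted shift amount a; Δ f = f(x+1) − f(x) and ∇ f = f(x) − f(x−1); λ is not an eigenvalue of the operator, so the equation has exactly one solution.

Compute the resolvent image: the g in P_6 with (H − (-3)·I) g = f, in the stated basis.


write g with unknown coordinates in the stated basis and equate coefficients in (H − (-3)·I) g = f
solving from the highest basis element down gives g = -(1/6)x^6 + (1/3)x^5 - (20/9)x^4 + (914/27)x^3 - (4241/27)x^2 + (35206/81)x - 701923/972
check: H g = -x^5 + (20/3)x^4 - (860/9)x^3 + (4214/9)x^2 - (35206/27)x + 175582/81
so H g − (-3)·g = -(1/2)x^6 + 6x^3 - 3x^2 + 5/4 = f ✓

g(x) = -(1/6)x^6 + (1/3)x^5 - (20/9)x^4 + (914/27)x^3 - (4241/27)x^2 + (35206/81)x - 701923/972


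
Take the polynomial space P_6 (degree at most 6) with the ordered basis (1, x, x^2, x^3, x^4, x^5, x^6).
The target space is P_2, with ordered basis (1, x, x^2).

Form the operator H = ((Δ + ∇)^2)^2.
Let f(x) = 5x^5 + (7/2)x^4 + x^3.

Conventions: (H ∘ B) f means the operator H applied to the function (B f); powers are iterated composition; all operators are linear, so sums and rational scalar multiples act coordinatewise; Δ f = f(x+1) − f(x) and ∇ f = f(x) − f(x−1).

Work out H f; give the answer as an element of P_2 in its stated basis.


Δ f = 25x^4 + 64x^3 + 74x^2 + 42x + 19/2
∇ f = 25x^4 - 36x^3 + 32x^2 - 14x + 5/2
(Δ + ∇) f = 50x^4 + 28x^3 + 106x^2 + 28x + 12
Δ (Δ + ∇) f = 200x^3 + 384x^2 + 496x + 212
∇ (Δ + ∇) f = 200x^3 - 216x^2 + 328x - 100
(Δ + ∇) (Δ + ∇) f = 400x^3 + 168x^2 + 824x + 112
Δ (Δ + ∇)^2 f = 1200x^2 + 1536x + 1392
∇ (Δ + ∇)^2 f = 1200x^2 - 864x + 1056
(Δ + ∇) (Δ + ∇)^2 f = 2400x^2 + 672x + 2448
Δ (Δ + ∇) (Δ + ∇)^2 f = 4800x + 3072
∇ (Δ + ∇) (Δ + ∇)^2 f = 4800x - 1728
(Δ + ∇) (Δ + ∇) (Δ + ∇)^2 f = 9600x + 1344

the result is g(x) = 9600x + 1344


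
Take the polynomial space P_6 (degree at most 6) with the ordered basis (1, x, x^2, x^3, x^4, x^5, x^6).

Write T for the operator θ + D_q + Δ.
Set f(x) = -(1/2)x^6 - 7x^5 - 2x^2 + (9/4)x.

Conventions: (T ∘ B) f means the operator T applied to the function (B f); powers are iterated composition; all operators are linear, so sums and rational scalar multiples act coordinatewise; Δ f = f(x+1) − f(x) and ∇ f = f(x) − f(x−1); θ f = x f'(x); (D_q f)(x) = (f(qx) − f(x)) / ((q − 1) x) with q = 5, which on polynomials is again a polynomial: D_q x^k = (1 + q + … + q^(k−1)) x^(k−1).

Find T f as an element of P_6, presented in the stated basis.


the result is g(x) = -3x^6 - 1991x^5 - (11019/2)x^4 - 80x^3 - (163/2)x^2 - (207/4)x - 5

θ f = -3x^6 - 35x^5 - 4x^2 + (9/4)x
D_q f = -1953x^5 - 5467x^4 - 12x + 9/4
Δ f = -3x^5 - (85/2)x^4 - 80x^3 - (155/2)x^2 - 42x - 29/4
(θ + D_q + Δ) f = -3x^6 - 1991x^5 - (11019/2)x^4 - 80x^3 - (163/2)x^2 - (207/4)x - 5


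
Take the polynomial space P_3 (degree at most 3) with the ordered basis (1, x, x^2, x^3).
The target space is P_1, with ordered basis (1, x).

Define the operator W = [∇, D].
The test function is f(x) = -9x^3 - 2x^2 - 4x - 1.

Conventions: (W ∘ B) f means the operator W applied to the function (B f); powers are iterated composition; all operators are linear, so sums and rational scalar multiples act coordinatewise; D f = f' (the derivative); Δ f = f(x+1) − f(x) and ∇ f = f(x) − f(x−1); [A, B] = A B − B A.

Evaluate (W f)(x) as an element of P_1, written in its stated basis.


g(x) = 0

D f = -27x^2 - 4x - 4
∇ D f = -54x + 23
∇ f = -27x^2 + 23x - 11
D ∇ f = -54x + 23
[∇, D] f = 0


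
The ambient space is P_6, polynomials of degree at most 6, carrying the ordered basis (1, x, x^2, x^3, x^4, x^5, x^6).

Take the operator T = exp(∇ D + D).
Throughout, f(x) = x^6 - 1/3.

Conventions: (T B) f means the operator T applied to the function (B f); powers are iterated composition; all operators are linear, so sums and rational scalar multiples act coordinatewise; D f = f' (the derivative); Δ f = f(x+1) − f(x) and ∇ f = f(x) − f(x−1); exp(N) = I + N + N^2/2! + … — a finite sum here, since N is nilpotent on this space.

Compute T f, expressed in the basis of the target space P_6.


g(x) = x^6 + 6x^5 + 45x^4 + 80x^3 + 255x^2 + 36x + 470/3

order-1 term: 6x^5 + 30x^4 - 60x^3 + 60x^2 - 30x + 6
order-2 term: 15x^4 + 120x^3 - 240x + 180
order-3 term: 20x^3 + 180x^2 + 180x - 180
order-4 term: 15x^2 + 120x + 120
order-5 term: 6x + 30
order-6 term: 1
the series for exp(∇ D + D) f terminates at order 6
exp(∇ D + D) f = x^6 + 6x^5 + 45x^4 + 80x^3 + 255x^2 + 36x + 470/3


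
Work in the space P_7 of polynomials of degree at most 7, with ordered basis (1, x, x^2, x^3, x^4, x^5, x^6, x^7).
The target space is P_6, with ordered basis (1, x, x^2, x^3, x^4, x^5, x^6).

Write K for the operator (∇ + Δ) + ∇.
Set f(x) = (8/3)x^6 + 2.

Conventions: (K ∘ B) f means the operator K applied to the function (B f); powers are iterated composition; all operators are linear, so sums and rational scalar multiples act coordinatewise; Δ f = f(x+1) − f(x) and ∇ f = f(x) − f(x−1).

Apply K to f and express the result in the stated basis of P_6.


∇ f = 16x^5 - 40x^4 + (160/3)x^3 - 40x^2 + 16x - 8/3
Δ f = 16x^5 + 40x^4 + (160/3)x^3 + 40x^2 + 16x + 8/3
(∇ + Δ) f = 32x^5 + (320/3)x^3 + 32x
∇ f = 16x^5 - 40x^4 + (160/3)x^3 - 40x^2 + 16x - 8/3
((∇ + Δ) + ∇) f = 48x^5 - 40x^4 + 160x^3 - 40x^2 + 48x - 8/3

g(x) = 48x^5 - 40x^4 + 160x^3 - 40x^2 + 48x - 8/3


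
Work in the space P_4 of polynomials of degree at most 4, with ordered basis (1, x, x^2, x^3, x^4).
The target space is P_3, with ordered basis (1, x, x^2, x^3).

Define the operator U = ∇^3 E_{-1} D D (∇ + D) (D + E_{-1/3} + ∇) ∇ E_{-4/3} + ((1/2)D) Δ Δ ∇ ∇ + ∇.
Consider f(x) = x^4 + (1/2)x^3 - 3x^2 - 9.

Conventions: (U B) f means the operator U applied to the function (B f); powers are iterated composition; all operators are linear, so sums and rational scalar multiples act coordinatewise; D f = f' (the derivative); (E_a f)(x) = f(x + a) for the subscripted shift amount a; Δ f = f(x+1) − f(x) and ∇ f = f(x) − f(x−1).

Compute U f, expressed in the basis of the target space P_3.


g(x) = 4x^3 - (9/2)x^2 - (7/2)x + 5/2

E_{-4/3} f = x^4 - (29/6)x^3 + (17/3)x^2 + (32/27)x - 1001/81
∇ E_{-4/3} f = 4x^3 - (41/2)x^2 + (179/6)x - 557/54
D ∇ E_{-4/3} f = 12x^2 - 41x + 179/6
E_{-1/3} ∇ E_{-4/3} f = 4x^3 - (49/2)x^2 + (269/6)x - 1225/54
∇ ∇ E_{-4/3} f = 12x^2 - 53x + 163/3
(D + E_{-1/3} + ∇) ∇ E_{-4/3} f = 4x^3 - (1/2)x^2 - (295/6)x + 1660/27
∇ ((D + E_{-1/3} + ∇) ∇ E_{-4/3}) f = 12x^2 - 13x - 134/3
D ((D + E_{-1/3} + ∇) ∇ E_{-4/3}) f = 12x^2 - x - 295/6
(∇ + D) ((D + E_{-1/3} + ∇) ∇ E_{-4/3}) f = 24x^2 - 14x - 563/6
D (∇ + D) ((D + E_{-1/3} + ∇) ∇ E_{-4/3}) f = 48x - 14
D D (∇ + D) ((D + E_{-1/3} + ∇) ∇ E_{-4/3}) f = 48
E_{-1} D D (∇ + D) ((D + E_{-1/3} + ∇) ∇ E_{-4/3}) f = 48
∇ (E_{-1} D D (∇ + D)) ((D + E_{-1/3} + ∇) ∇ E_{-4/3}) f = 0
∇ ∇ (E_{-1} D D (∇ + D)) ((D + E_{-1/3} + ∇) ∇ E_{-4/3}) f = 0
∇ ∇ ∇ (E_{-1} D D (∇ + D)) ((D + E_{-1/3} + ∇) ∇ E_{-4/3}) f = 0
∇ f = 4x^3 - (9/2)x^2 - (7/2)x + 5/2
∇ ∇ f = 12x^2 - 21x + 5
Δ ∇ ∇ f = 24x - 9
Δ (Δ ∇ ∇) f = 24
D Δ (Δ ∇ ∇) f = 0
((1/2)D) Δ (Δ ∇ ∇) f = 0
∇ f = 4x^3 - (9/2)x^2 - (7/2)x + 5/2
(∇^3 E_{-1} D D (∇ + D) (D + E_{-1/3} + ∇) ∇ E_{-4/3} + ((1/2)D) Δ Δ ∇ ∇ + ∇) f = 4x^3 - (9/2)x^2 - (7/2)x + 5/2


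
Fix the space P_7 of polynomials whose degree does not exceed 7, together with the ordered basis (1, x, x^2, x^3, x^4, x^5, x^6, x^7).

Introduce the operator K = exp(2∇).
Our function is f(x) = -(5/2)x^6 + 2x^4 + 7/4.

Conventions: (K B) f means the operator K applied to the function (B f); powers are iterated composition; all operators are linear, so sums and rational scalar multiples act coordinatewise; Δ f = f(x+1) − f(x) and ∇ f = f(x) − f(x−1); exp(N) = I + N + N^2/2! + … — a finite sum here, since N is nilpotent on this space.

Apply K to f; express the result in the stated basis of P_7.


order-1 term: -30x^5 + 75x^4 - 84x^3 + 51x^2 - 14x + 1
order-2 term: -150x^4 + 600x^3 - 1002x^2 + 804x - 254
order-3 term: -400x^3 + 1800x^2 - 2936x + 1704
order-4 term: -600x^2 + 2400x - 2568
order-5 term: -480x + 1200
order-6 term: -160
the series for exp(2∇) f terminates at order 6
exp(2∇) f = -(5/2)x^6 - 30x^5 - 73x^4 + 116x^3 + 249x^2 - 226x - 301/4

g(x) = -(5/2)x^6 - 30x^5 - 73x^4 + 116x^3 + 249x^2 - 226x - 301/4


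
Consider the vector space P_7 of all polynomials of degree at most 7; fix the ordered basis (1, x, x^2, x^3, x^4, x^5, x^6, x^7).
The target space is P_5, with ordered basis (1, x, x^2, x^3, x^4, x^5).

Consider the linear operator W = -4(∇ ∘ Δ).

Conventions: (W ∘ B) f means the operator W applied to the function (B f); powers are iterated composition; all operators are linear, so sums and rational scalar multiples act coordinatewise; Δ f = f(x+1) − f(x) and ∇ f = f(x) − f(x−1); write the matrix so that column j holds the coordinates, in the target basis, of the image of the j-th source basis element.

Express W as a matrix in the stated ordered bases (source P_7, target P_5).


the matrix is [[0, 0, -8, 0, -8, 0, -8, 0]; [0, 0, 0, -24, 0, -40, 0, -56]; [0, 0, 0, 0, -48, 0, -120, 0]; [0, 0, 0, 0, 0, -80, 0, -280]; [0, 0, 0, 0, 0, 0, -120, 0]; [0, 0, 0, 0, 0, 0, 0, -168]] (rows listed top to bottom)

image of 1: 0
image of x: 0
image of x^2: -8
image of x^3: -24x
image of x^4: -48x^2 - 8
image of x^5: -80x^3 - 40x
image of x^6: -120x^4 - 120x^2 - 8
image of x^7: -168x^5 - 280x^3 - 56x
each image's coordinates form column j of the matrix


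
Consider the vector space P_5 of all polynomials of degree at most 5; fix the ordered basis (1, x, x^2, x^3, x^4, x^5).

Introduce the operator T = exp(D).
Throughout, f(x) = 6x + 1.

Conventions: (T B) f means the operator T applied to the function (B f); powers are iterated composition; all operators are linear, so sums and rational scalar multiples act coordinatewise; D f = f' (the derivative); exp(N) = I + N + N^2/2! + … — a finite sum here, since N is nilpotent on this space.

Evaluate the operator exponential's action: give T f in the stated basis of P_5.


the image equals g(x) = 6x + 7

order-1 term: 6
the series for exp(D) f terminates at order 1
exp(D) f = 6x + 7


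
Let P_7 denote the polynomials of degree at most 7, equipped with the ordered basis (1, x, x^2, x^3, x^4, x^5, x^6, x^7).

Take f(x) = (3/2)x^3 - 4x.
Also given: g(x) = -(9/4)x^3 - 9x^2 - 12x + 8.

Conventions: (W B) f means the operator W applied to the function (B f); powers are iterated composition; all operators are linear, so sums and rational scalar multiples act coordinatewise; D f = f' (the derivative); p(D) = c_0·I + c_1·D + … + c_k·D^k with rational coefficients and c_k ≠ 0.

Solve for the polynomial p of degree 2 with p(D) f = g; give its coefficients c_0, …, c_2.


p(D) = -(3/2)·I − 2·D − 2·D^2, i.e. c_0 = -3/2, c_1 = -2, c_2 = -2

D^0 f = (3/2)x^3 - 4x
D^1 f = (9/2)x^2 - 4
D^2 f = 9x
matching coefficients of g against c_0 f + c_1 Df + … from the top degree down determines the c_i
solution: c_0 = -3/2, c_1 = -2, c_2 = -2


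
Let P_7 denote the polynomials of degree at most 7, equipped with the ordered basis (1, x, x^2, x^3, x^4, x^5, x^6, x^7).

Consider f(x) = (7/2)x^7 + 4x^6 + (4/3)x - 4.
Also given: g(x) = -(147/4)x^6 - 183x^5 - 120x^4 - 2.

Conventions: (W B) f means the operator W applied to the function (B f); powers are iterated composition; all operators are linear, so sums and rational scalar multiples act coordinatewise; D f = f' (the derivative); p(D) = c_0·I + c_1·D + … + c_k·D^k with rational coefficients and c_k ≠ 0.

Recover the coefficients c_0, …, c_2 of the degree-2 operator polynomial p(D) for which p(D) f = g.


D^0 f = (7/2)x^7 + 4x^6 + (4/3)x - 4
D^1 f = (49/2)x^6 + 24x^5 + 4/3
D^2 f = 147x^5 + 120x^4
matching coefficients of g against c_0 f + c_1 Df + … from the top degree down determines the c_i
solution: c_0 = 0, c_1 = -3/2, c_2 = -1

p(D) = -(3/2)·D − D^2, i.e. c_0 = 0, c_1 = -3/2, c_2 = -1


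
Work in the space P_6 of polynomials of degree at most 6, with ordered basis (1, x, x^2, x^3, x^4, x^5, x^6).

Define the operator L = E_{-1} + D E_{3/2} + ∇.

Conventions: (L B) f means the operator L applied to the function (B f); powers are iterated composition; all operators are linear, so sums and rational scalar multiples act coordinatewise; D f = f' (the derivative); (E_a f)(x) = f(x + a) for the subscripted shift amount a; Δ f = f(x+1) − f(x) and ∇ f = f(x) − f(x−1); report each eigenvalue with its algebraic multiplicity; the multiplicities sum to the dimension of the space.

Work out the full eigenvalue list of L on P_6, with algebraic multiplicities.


λ = 1 (multiplicity 7)

image of 1: 1
image of x: x + 1
image of x^2: x^2 + 2x + 3
image of x^3: x^3 + 3x^2 + 9x + 27/4
image of x^4: x^4 + 4x^3 + 18x^2 + 27x + 27/2
image of x^5: x^5 + 5x^4 + 30x^3 + (135/2)x^2 + (135/2)x + 405/16
image of x^6: x^6 + 6x^5 + 45x^4 + 135x^3 + (405/2)x^2 + (1215/8)x + 729/16
the matrix is upper triangular; its diagonal is (1, 1, 1, 1, 1, 1, 1)
for a triangular matrix the eigenvalues are the diagonal entries, with algebraic multiplicity their repetition count


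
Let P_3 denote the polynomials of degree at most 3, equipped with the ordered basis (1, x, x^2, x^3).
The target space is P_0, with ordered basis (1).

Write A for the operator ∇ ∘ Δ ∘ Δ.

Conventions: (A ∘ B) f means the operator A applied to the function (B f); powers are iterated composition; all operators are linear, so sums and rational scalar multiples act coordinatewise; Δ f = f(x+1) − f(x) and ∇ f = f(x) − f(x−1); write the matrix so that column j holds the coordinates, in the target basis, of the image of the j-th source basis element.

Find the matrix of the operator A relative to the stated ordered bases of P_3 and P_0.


image of 1: 0
image of x: 0
image of x^2: 0
image of x^3: 6
each image's coordinates form column j of the matrix

the matrix is [[0, 0, 0, 6]] (rows listed top to bottom)


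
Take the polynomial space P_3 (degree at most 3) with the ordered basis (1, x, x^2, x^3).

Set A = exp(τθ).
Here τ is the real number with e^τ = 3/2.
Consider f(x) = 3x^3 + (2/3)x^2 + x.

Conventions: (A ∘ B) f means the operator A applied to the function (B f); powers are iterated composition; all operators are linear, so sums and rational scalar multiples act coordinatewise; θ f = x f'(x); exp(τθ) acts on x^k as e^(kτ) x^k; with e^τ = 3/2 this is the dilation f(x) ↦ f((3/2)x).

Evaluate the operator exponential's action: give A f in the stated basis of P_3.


the image equals g(x) = (81/8)x^3 + (3/2)x^2 + (3/2)x

exp(τθ) x^k = e^(kτ) x^k; with e^τ = 3/2 this sends x^k to (3/2)^k x^k
x ↦ 3/2 x
x^2 ↦ 9/4 x^2
x^3 ↦ 27/8 x^3
applying this coordinatewise to f: exp(τθ) f = (81/8)x^3 + (3/2)x^2 + (3/2)x


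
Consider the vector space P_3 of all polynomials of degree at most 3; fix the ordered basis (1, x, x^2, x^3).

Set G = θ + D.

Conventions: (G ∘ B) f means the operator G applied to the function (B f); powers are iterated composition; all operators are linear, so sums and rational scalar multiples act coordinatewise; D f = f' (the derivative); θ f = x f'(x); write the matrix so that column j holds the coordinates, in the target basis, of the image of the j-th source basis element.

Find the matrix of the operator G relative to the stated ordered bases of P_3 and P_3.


the matrix is [[0, 1, 0, 0]; [0, 1, 2, 0]; [0, 0, 2, 3]; [0, 0, 0, 3]] (rows listed top to bottom)

image of 1: 0
image of x: x + 1
image of x^2: 2x^2 + 2x
image of x^3: 3x^3 + 3x^2
each image's coordinates form column j of the matrix


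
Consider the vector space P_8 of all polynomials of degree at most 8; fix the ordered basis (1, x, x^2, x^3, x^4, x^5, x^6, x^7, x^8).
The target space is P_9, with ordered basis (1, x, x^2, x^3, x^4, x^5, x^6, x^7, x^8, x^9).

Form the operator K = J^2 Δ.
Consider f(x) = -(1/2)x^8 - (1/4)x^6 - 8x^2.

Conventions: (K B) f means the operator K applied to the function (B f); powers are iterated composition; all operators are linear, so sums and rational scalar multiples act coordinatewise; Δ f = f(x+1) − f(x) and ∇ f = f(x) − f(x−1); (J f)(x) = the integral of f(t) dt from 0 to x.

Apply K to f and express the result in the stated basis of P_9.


the image equals g(x) = -(1/18)x^9 - (1/4)x^8 - (59/84)x^7 - (31/24)x^6 - (33/20)x^5 - (71/48)x^4 - (43/12)x^3 - (35/8)x^2

Δ f = -4x^7 - 14x^6 - (59/2)x^5 - (155/4)x^4 - 33x^3 - (71/4)x^2 - (43/2)x - 35/4
J Δ f = -(1/2)x^8 - 2x^7 - (59/12)x^6 - (31/4)x^5 - (33/4)x^4 - (71/12)x^3 - (43/4)x^2 - (35/4)x
J J Δ f = -(1/18)x^9 - (1/4)x^8 - (59/84)x^7 - (31/24)x^6 - (33/20)x^5 - (71/48)x^4 - (43/12)x^3 - (35/8)x^2


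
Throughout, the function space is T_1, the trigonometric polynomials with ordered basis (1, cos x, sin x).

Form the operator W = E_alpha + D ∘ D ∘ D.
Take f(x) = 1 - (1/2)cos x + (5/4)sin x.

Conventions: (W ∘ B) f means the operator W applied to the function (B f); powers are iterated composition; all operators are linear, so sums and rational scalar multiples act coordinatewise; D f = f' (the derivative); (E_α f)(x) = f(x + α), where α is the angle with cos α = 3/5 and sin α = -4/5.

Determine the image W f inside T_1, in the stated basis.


E_alpha f = 1 - (13/10)cos x + (7/20)sin x
D f = (5/4)cos x + (1/2)sin x
D D f = (1/2)cos x - (5/4)sin x
D D D f = -(5/4)cos x - (1/2)sin x
(E_alpha + D ∘ D ∘ D) f = 1 - (51/20)cos x - (3/20)sin x

the image equals g(x) = 1 - (51/20)cos x - (3/20)sin x


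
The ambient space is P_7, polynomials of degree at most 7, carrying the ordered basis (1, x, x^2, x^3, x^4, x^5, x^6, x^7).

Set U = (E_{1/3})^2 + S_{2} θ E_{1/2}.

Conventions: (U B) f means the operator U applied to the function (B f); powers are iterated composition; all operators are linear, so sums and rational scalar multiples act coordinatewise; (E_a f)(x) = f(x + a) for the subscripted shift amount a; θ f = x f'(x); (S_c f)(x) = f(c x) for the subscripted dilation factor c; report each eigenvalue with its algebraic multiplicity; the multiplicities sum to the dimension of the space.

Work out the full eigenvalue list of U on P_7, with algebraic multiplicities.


λ = 1 (multiplicity 1), λ = 3 (multiplicity 1), λ = 9 (multiplicity 1), λ = 25 (multiplicity 1), λ = 65 (multiplicity 1), λ = 161 (multiplicity 1), λ = 385 (multiplicity 1), λ = 897 (multiplicity 1)

image of 1: 1
image of x: 3x + 2/3
image of x^2: 9x^2 + (10/3)x + 4/9
image of x^3: 25x^3 + 14x^2 + (17/6)x + 8/27
image of x^4: 65x^4 + (152/3)x^3 + (44/3)x^2 + (59/27)x + 16/81
image of x^5: 161x^5 + (490/3)x^4 + (580/9)x^3 + (350/27)x^2 + (1045/648)x + 32/243
image of x^6: 385x^6 + 484x^5 + (740/3)x^4 + (1780/27)x^3 + (565/54)x^2 + (755/648)x + 64/729
image of x^7: 897x^7 + (4046/3)x^6 + (2548/3)x^5 + (7840/27)x^4 + (9625/162)x^3 + (2597/324)x^2 + (19439/23328)x + 128/2187
the matrix is upper triangular; its diagonal is (1, 3, 9, 25, 65, 161, 385, 897)
for a triangular matrix the eigenvalues are the diagonal entries, with algebraic multiplicity their repetition count


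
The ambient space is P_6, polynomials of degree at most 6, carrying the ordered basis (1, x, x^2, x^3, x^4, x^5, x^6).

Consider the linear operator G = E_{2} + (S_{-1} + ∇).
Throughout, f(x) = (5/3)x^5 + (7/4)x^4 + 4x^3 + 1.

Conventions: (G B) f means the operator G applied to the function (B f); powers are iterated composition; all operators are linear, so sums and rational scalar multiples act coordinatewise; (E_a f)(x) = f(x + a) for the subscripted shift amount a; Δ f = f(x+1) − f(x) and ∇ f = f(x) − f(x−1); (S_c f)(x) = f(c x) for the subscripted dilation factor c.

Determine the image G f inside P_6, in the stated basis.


E_{2} f = (5/3)x^5 + (221/12)x^4 + (254/3)x^3 + (598/3)x^2 + (712/3)x + 343/3
S_{-1} f = -(5/3)x^5 + (7/4)x^4 - 4x^3 + 1
∇ f = (25/3)x^4 - (29/3)x^3 + (109/6)x^2 - (40/3)x + 47/12
(S_{-1} + ∇) f = -(5/3)x^5 + (121/12)x^4 - (41/3)x^3 + (109/6)x^2 - (40/3)x + 59/12
(E_{2} + (S_{-1} + ∇)) f = (57/2)x^4 + 71x^3 + (435/2)x^2 + 224x + 477/4

g(x) = (57/2)x^4 + 71x^3 + (435/2)x^2 + 224x + 477/4


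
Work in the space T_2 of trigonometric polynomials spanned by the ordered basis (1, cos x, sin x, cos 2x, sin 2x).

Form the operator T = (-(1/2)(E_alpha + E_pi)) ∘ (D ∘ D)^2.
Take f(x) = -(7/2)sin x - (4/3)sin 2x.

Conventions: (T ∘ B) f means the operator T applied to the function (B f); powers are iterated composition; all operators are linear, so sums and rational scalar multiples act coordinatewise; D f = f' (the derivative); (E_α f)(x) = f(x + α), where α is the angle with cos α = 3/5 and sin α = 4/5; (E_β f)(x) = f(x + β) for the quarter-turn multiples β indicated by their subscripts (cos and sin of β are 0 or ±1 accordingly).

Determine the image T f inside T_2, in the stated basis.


D f = -(7/2)cos x - (8/3)cos 2x
D D f = (7/2)sin x + (16/3)sin 2x
D (D ∘ D) f = (7/2)cos x + (32/3)cos 2x
D D (D ∘ D) f = -(7/2)sin x - (64/3)sin 2x
E_alpha (D ∘ D)^2 f = -(14/5)cos x - (21/10)sin x - (512/25)cos 2x + (448/75)sin 2x
E_pi (D ∘ D)^2 f = (7/2)sin x - (64/3)sin 2x
(E_alpha + E_pi) (D ∘ D)^2 f = -(14/5)cos x + (7/5)sin x - (512/25)cos 2x - (384/25)sin 2x
(-(1/2)(E_alpha + E_pi)) (D ∘ D)^2 f = (7/5)cos x - (7/10)sin x + (256/25)cos 2x + (192/25)sin 2x

the image equals g(x) = (7/5)cos x - (7/10)sin x + (256/25)cos 2x + (192/25)sin 2x
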